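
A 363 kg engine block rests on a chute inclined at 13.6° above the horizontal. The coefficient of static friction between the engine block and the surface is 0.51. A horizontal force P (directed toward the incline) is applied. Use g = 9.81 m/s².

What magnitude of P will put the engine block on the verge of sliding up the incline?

At impending motion up the slope, friction acts down-slope at its limit: f = μ_s N.
Perpendicular to the incline: N = m g cos θ + P sin θ.
Along the incline: P cos θ = m g sin θ + μ_s N = m g sin θ + μ_s (m g cos θ + P sin θ).
Solving, P (cos θ − μ_s sin θ) = m g (sin θ + μ_s cos θ), so P = 363×9.81×(sin 13.6° + 0.51 cos 13.6°)/(cos 13.6° − 0.51 sin 13.6°) = 3560×0.7308/0.852 = 3050 N.

P ≈ 3050 N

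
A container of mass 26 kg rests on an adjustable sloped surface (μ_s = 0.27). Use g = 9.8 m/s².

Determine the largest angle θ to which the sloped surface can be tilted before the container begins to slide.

At the slip threshold, m g sin θ = μ_s · m g cos θ, so tan θ = μ_s.
θ_max = arctan(0.27) = 15.1°.

θ_max ≈ 15.1°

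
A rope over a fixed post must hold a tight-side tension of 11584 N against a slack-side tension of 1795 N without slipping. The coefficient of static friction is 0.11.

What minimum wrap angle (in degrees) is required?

β_min ≈ 971°

T₂/T₁ = e^{μβ} → β = ln(T₂/T₁)/μ.
β = ln(11584/1795)/0.11 = 1.865/0.11 = 16.95 rad.
In degrees: β = 16.95 × 180/π = 971°.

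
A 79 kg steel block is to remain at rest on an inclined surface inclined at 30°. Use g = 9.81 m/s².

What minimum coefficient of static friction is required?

μ_s,min ≈ 0.577

At the slip threshold m g sin θ = μ_s m g cos θ, so μ_s,min = tan θ.
μ_s,min = tan 30° = 0.577.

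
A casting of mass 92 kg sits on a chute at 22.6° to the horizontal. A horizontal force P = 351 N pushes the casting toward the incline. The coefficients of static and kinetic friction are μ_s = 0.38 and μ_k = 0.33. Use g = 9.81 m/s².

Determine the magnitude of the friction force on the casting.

f ≈ 22.8 N (up the incline)

Normal direction: N = m g cos θ + P sin θ = 968.1 N.
Along the incline, the net driving force (taking up-slope positive) is P cos θ − m g sin θ = 324 − 346.8 = -22.79 N, so equilibrium requires friction f = 22.79 N (up-slope).
The limit of static friction is μ_s N = 367.9 N.
|f_req| = 22.79 ≤ 367.9 N → the casting is in equilibrium; friction equals the required value.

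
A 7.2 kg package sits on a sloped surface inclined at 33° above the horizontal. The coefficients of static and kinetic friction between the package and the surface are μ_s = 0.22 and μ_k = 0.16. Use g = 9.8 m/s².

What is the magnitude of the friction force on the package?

f ≈ 9.47 N (up the incline)

Perpendicular to the surface, N = m g cos θ = 7.2·9.8·cos 33° = 59.18 N.
For equilibrium along the incline, friction must balance the weight component: f = m g sin θ = 38.43 N up the slope.
Maximum static friction available: μ_s N = 0.22 × 59.18 = 13.02 N.
Since |38.43| > 13.02 N, static friction cannot hold it; the package slides down the incline and kinetic friction applies: f = μ_k N = 0.16 × 59.18 = 9.47 N.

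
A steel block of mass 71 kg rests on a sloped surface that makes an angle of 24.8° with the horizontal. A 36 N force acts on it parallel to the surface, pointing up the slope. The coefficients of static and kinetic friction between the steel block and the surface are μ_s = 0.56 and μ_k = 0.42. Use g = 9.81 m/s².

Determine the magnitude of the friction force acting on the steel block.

f ≈ 256 N (up the incline)

Normal force: N = m g cos θ = 71 × 9.81 × cos 24.8° = 632.3 N.
For equilibrium along the incline the friction force must supply f = m g sin θ − P = 292.2 − 36 = 256.2 N (positive meaning up-slope).
Maximum static friction available: μ_s N = 0.56 × 632.3 = 354.1 N.
Since |256.2| ≤ 354.1 N, static friction is sufficient; f equals the required value, not μ_s N.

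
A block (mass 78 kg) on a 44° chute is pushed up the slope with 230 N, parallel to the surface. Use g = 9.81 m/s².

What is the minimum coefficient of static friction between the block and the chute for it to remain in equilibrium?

N = m g cos θ = 550.4 N.
Friction must make up the shortfall along the incline: f = m g sin θ − P = 531.5 − 230 = 301.5 N.
At the threshold f = μ_s N, so μ_s,min = 301.5/550.4 = 0.548.

μ_s,min ≈ 0.548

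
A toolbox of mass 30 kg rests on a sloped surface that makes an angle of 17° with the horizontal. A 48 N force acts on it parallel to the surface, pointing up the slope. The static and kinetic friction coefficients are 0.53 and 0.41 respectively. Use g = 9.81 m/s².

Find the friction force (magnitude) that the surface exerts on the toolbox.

Perpendicular to the surface, N = m g cos θ = 30·9.81·cos 17° = 281.4 N.
Parallel to the incline, ΣF = 0 gives f = m g sin θ − P = 86.04 − 48 = 38.04 N (up-slope positive).
Maximum static friction available: μ_s N = 0.53 × 281.4 = 149.2 N.
Since |38.04| ≤ 149.2 N, static friction is sufficient; f equals the required value, not μ_s N.

f ≈ 38 N (up the incline)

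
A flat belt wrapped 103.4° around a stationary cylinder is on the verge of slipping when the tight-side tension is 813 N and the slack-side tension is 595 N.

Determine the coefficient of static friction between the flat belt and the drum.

μ ≈ 0.173

T₂/T₁ = e^{μβ} → μ = ln(T₂/T₁)/β.
β = 103.4° = 1.805 rad.
μ = ln(813/595)/1.805 = ln(1.366)/1.805 = 0.173.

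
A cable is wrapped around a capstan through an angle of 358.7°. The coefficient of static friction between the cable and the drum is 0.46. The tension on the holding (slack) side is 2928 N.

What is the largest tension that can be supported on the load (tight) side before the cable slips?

At impending slip the capstan equation gives T₂/T₁ = e^{μβ} with β in radians.
β = 358.7° × π/180 = 6.26 rad.
e^{μβ} = e^{0.46×6.26} = 17.81.
T₂ = T₁ · e^{μβ} = 2928 × 17.81 = 52200 N.

T_max ≈ 52200 N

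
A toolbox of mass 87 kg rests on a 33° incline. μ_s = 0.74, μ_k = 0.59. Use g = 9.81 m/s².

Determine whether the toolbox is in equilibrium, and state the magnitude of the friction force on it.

N = m g cos θ = 716 N.
Down-slope weight component: m g sin θ = 465 N.
μ_s N = 530 N.
465 ≤ 530 N, so it stays put; friction = 465 N.

f ≈ 465 N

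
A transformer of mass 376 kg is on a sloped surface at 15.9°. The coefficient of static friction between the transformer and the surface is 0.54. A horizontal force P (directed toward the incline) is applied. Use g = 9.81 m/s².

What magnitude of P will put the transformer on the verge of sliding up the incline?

At impending motion up the slope, friction acts down-slope at its limit: f = μ_s N.
Perpendicular to the incline: N = m g cos θ + P sin θ.
Along the incline: P cos θ = m g sin θ + μ_s N = m g sin θ + μ_s (m g cos θ + P sin θ).
Solving, P (cos θ − μ_s sin θ) = m g (sin θ + μ_s cos θ), so P = 376×9.81×(sin 15.9° + 0.54 cos 15.9°)/(cos 15.9° − 0.54 sin 15.9°) = 3690×0.7933/0.8138 = 3600 N.

P ≈ 3600 N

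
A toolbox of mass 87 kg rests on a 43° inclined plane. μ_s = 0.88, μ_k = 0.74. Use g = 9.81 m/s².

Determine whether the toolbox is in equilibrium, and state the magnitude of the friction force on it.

f ≈ 462 N

N = m g cos θ = 624 N.
Down-slope weight component: m g sin θ = 582 N.
μ_s N = 549 N.
582 > 549 N, so it slides; kinetic friction f = μ_k N = 0.74×624 = 462 N.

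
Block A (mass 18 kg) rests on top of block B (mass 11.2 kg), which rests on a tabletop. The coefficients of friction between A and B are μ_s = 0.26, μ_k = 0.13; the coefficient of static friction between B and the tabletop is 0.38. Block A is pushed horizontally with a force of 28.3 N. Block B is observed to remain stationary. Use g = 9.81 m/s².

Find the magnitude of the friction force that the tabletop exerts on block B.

f ≈ 28.3 N

The normal force B exerts on A is simply A's weight, N₁ = 176.6 N.
Maximum static friction on A from B: μ_s N₁ = 0.26×176.6 = 45.91 N.
P = 28.3 N is within that limit, so A and B move together (both at rest); the A–B friction is simply f₁ = P = 28.3 N.
By Newton's third law B feels 28.3 N forward from A. With B stationary, the floor's static friction on B balances it: f₂ = 28.3 N (well within μ_s(m_A+m_B)g = 108.9 N).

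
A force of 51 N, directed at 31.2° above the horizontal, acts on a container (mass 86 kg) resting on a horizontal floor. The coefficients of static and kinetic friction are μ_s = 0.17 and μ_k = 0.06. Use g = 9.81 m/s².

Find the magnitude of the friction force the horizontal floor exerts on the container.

f ≈ 43.6 N

N = m g − P sin α = 843.7 − 51×sin 31.2° = 817.2 N.
Horizontally, friction must balance P cos α = 43.62 N.
μ_s N = 0.17 × 817.2 = 138.9 N.
43.62 ≤ 138.9 N → static; friction equals the required 43.6 N.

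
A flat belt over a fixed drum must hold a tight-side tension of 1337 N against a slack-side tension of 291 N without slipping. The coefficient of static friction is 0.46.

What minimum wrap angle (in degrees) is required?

β_min ≈ 190°

T₂/T₁ = e^{μβ} → β = ln(T₂/T₁)/μ.
β = ln(1337/291)/0.46 = 1.525/0.46 = 3.315 rad.
In degrees: β = 3.315 × 180/π = 190°.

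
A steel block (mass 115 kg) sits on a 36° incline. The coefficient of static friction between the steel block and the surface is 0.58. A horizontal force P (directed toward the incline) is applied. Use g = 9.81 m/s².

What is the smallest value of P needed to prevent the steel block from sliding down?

P_min ≈ 116 N

The steel block tends to slide down (tan θ > μ_s), so at the point of impending slip friction acts up-slope at its limit: f = μ_s N.
Perpendicular to the incline: N = m g cos θ + P sin θ.
Along the incline: P cos θ + μ_s N = m g sin θ, i.e. P cos θ + μ_s (m g cos θ + P sin θ) = m g sin θ.
Solving, P (cos θ + μ_s sin θ) = m g (sin θ − μ_s cos θ), so P = 1130×0.1186/1.15 = 116 N.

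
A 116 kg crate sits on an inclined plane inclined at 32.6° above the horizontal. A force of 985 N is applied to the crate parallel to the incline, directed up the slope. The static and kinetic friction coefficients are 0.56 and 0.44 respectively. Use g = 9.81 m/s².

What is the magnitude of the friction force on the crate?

The normal reaction is N = m g cos θ = 958.7 N.
The friction needed for equilibrium is m g sin θ − P = 613.1 − 985 = -371.9 N, measured positive up-slope.
Static friction can supply at most μ_s N = 536.9 N.
Since |-371.9| ≤ 536.9 N, the crate remains in static equilibrium and friction takes exactly the required value.

f ≈ 372 N (down the incline)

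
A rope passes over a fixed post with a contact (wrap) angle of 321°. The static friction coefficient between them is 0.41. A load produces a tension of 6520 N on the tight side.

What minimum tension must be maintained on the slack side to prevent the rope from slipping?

T_min ≈ 656 N

Capstan equation at impending slip: T_tight/T_slack = e^{μβ}.
β = 321° = 5.603 rad; e^{μβ} = e^{0.41×5.603} = 9.945.
T_slack = T_tight / e^{μβ} = 6520 / 9.945 = 656 N.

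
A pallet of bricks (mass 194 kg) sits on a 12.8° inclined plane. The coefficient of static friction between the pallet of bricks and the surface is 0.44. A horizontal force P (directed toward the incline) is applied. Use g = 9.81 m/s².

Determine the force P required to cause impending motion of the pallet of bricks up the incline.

At impending motion up the slope, friction acts down-slope at its limit: f = μ_s N.
Perpendicular to the incline: N = m g cos θ + P sin θ.
Along the incline: P cos θ = m g sin θ + μ_s N = m g sin θ + μ_s (m g cos θ + P sin θ).
Solving, P (cos θ − μ_s sin θ) = m g (sin θ + μ_s cos θ), so P = 194×9.81×(sin 12.8° + 0.44 cos 12.8°)/(cos 12.8° − 0.44 sin 12.8°) = 1900×0.6506/0.8777 = 1410 N.

P ≈ 1410 N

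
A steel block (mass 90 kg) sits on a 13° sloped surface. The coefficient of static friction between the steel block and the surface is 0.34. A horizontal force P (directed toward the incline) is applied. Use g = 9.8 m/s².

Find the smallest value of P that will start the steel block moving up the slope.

P ≈ 546 N

At impending motion up the slope, friction acts down-slope at its limit: f = μ_s N.
Perpendicular to the incline: N = m g cos θ + P sin θ.
Along the incline: P cos θ = m g sin θ + μ_s N = m g sin θ + μ_s (m g cos θ + P sin θ).
Solving, P (cos θ − μ_s sin θ) = m g (sin θ + μ_s cos θ), so P = 90×9.8×(sin 13° + 0.34 cos 13°)/(cos 13° − 0.34 sin 13°) = 882×0.5562/0.8979 = 546 N.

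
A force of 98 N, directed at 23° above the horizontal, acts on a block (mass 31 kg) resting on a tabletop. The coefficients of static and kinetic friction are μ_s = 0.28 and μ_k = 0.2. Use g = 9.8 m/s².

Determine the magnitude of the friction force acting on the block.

f ≈ 53.1 N

N = m g − P sin α = 303.8 − 98×sin 23° = 265.5 N.
Horizontally, friction must balance P cos α = 90.21 N.
The static-friction limit is μ_s N = 74.34 N.
The required friction exceeds μ_s N, so the block moves and f = μ_k N = 53.1 N.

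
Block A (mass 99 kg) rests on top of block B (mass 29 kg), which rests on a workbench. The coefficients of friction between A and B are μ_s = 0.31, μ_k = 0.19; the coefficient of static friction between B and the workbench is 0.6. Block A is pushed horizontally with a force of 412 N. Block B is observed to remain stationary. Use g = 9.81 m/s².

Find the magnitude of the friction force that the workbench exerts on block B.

f ≈ 185 N

Between the blocks, N₁ = m_A g = 971.2 N.
Maximum static friction on A from B: μ_s N₁ = 0.31×971.2 = 301.1 N.
Since P = 412 N > 301.1 N, A slides on B; the A–B friction is kinetic: f₁ = μ_k N₁ = 0.19×971.2 = 185 N.
By Newton's third law B feels 185 N forward from A. With B stationary, the floor's static friction on B balances it: f₂ = 185 N (well within μ_s(m_A+m_B)g = 753.4 N).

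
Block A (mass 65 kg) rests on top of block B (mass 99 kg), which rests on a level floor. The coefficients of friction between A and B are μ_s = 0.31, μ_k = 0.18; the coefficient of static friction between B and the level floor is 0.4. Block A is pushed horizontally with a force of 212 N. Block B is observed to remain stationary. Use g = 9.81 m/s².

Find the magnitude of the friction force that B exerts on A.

f ≈ 115 N

The normal force B exerts on A is simply A's weight, N₁ = 637.6 N.
Maximum static friction on A from B: μ_s N₁ = 0.31×637.6 = 197.7 N.
P = 212 N exceeds that limit, so A slips over B and the interface friction becomes kinetic: f₁ = μ_k N₁ = 0.18×637.6 = 115 N.
B experiences an equal 115 N forward from A (third law). B is in equilibrium, so the floor supplies f₂ = 115 N of static friction (limit μ_s(m_A+m_B)g = 643.5 N, not exceeded).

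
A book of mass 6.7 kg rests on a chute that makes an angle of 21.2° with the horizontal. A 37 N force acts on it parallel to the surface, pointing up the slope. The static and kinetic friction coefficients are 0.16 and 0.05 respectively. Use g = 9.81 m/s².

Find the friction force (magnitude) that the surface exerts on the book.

f ≈ 3.06 N (down the incline)

The normal reaction is N = m g cos θ = 61.28 N.
Parallel to the incline, ΣF = 0 gives f = m g sin θ − P = 23.77 − 37 = -13.23 N (up-slope positive).
Static friction can supply at most μ_s N = 9.805 N.
Since |-13.23| > 9.805 N, static friction cannot hold it; the book slides up the incline and kinetic friction applies: f = μ_k N = 0.05 × 61.28 = 3.06 N.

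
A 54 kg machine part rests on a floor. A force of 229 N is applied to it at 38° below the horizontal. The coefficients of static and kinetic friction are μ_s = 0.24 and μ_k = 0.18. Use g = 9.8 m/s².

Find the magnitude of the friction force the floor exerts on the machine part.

f ≈ 121 N

Vertical equilibrium gives N = m g + P sin α = 670.2 N.
Horizontally, friction must balance P cos α = 180.5 N.
The static-friction limit is μ_s N = 160.8 N.
The required friction exceeds μ_s N, so the machine part moves and f = μ_k N = 121 N.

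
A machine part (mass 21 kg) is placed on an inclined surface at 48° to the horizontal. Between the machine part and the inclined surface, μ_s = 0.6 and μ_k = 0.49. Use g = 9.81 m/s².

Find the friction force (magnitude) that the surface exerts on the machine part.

f ≈ 67.5 N (up the incline)

The normal reaction is N = m g cos θ = 137.8 N.
Along the slope the weight component is m g sin θ = 153.1 N; friction must supply exactly this, acting up-slope.
Static friction can supply at most μ_s N = 82.71 N.
|153.1| exceeds 82.71 N, so the machine part slips down-slope; friction is kinetic, f = μ_k N = 0.49×137.8 = 67.5 N.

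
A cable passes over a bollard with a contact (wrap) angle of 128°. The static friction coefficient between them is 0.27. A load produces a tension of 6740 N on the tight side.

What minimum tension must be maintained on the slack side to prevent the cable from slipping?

Capstan equation at impending slip: T_tight/T_slack = e^{μβ}.
β = 128° = 2.234 rad; e^{μβ} = e^{0.27×2.234} = 1.828.
T_slack = T_tight / e^{μβ} = 6740 / 1.828 = 3690 N.

T_min ≈ 3690 N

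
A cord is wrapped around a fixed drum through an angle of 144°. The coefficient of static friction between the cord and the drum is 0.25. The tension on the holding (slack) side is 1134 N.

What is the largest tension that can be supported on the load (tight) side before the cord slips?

T_max ≈ 2130 N

At impending slip the capstan equation gives T₂/T₁ = e^{μβ} with β in radians.
β = 144° × π/180 = 2.513 rad.
e^{μβ} = e^{0.25×2.513} = 1.874.
T₂ = T₁ · e^{μβ} = 1134 × 1.874 = 2130 N.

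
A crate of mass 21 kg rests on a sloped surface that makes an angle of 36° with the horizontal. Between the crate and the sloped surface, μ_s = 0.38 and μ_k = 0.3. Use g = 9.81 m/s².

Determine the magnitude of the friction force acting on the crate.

The normal reaction is N = m g cos θ = 166.7 N.
Along the slope the weight component is m g sin θ = 121.1 N; friction must supply exactly this, acting up-slope.
The static-friction ceiling is μ_s N = 0.38 × 166.7 = 63.33 N.
|121.1| exceeds 63.33 N, so the crate slips down-slope; friction is kinetic, f = μ_k N = 0.3×166.7 = 50 N.

f ≈ 50 N (up the incline)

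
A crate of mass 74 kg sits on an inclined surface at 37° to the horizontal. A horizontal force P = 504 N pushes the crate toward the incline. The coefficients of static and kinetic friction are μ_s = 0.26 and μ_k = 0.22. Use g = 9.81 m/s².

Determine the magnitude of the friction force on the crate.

f ≈ 34.4 N (up the incline)

The horizontal push has a component P sin θ into the surface, so N = m g cos θ + P sin θ = 579.8 + 303.3 = 883.1 N.
Parallel to the incline: P cos θ − m g sin θ = 402.5 − 436.9 = -34.37 N; the friction needed to balance this is 34.37 N acting up the slope.
The limit of static friction is μ_s N = 229.6 N.
|f_req| = 34.37 ≤ 229.6 N → the crate is in equilibrium; friction equals the required value.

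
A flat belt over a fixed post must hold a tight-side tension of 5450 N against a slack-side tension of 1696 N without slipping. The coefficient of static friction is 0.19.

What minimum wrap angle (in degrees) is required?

β_min ≈ 352°

T₂/T₁ = e^{μβ} → β = ln(T₂/T₁)/μ.
β = ln(5450/1696)/0.19 = 1.167/0.19 = 6.144 rad.
In degrees: β = 6.144 × 180/π = 352°.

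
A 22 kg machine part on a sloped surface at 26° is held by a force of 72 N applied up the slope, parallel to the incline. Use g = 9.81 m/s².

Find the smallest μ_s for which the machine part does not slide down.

μ_s,min ≈ 0.117

N = m g cos θ = 194 N.
Friction must make up the shortfall along the incline: f = m g sin θ − P = 94.61 − 72 = 22.61 N.
At the threshold f = μ_s N, so μ_s,min = 22.61/194 = 0.117.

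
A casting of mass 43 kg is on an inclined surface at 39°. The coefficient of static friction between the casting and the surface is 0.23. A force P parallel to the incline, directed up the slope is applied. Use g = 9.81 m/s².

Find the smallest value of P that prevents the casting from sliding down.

P_min ≈ 190 N

The casting tends to slide down (tan θ > μ_s), so at the point of impending slip friction acts up-slope at its limit: f = μ_s N.
P is parallel to the surface, so N = m g cos θ = 328 N.
Along the incline: P + μ_s N = m g sin θ, so P = 265 − 0.23×328 = 190 N.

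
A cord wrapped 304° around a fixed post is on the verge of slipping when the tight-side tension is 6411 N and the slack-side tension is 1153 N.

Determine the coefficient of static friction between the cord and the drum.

T₂/T₁ = e^{μβ} → μ = ln(T₂/T₁)/β.
β = 304° = 5.306 rad.
μ = ln(6411/1153)/5.306 = ln(5.56)/5.306 = 0.323.

μ ≈ 0.323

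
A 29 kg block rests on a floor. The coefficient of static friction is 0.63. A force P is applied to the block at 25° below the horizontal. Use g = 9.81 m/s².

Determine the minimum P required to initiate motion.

N = m g + P sin α (the push presses the block into the floor).
At impending slip, P cos α = μ_s N = μ_s (m g + P sin α).
Solving: P (cos α − μ_s sin α) = μ_s m g → P = 0.63×284/(cos 25° − 0.63 sin 25°) = 179/0.6401 = 280 N.

P ≈ 280 N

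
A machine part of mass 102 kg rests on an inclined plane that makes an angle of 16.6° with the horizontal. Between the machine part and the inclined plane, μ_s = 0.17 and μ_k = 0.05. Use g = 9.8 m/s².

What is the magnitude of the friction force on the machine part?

Perpendicular to the surface, N = m g cos θ = 102·9.8·cos 16.6° = 957.9 N.
For equilibrium along the incline, friction must balance the weight component: f = m g sin θ = 285.6 N up the slope.
Maximum static friction available: μ_s N = 0.17 × 957.9 = 162.8 N.
Since |285.6| > 162.8 N, static friction cannot hold it; the machine part slides down the incline and kinetic friction applies: f = μ_k N = 0.05 × 957.9 = 47.9 N.

f ≈ 47.9 N (up the incline)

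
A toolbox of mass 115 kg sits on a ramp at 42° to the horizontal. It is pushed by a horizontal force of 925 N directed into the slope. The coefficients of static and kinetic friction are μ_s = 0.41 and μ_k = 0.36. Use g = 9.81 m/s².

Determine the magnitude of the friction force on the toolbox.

Resolve perpendicular to the incline: N = m g cos θ + P sin θ = 115×9.81×cos 42° + 925×sin 42° = 1457 N.
Parallel to the incline: P cos θ − m g sin θ = 687.4 − 754.9 = -67.47 N; the friction needed to balance this is 67.47 N acting up the slope.
The limit of static friction is μ_s N = 597.5 N.
Since 67.47 N is within the 597.5 N limit, the toolbox stays put and friction is exactly 67.5 N.

f ≈ 67.5 N (up the incline)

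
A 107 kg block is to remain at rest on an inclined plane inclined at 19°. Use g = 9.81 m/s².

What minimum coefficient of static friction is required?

At the slip threshold m g sin θ = μ_s m g cos θ, so μ_s,min = tan θ.
μ_s,min = tan 19° = 0.344.

μ_s,min ≈ 0.344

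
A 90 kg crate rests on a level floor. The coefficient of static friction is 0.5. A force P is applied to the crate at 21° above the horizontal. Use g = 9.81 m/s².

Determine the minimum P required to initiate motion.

N = m g − P sin α (the pull lifts the crate).
At impending slip, P cos α = μ_s N = μ_s (m g − P sin α).
Solving: P (cos α + μ_s sin α) = μ_s m g → P = 0.5×883/(cos 21° + 0.5 sin 21°) = 441/1.113 = 397 N.

P ≈ 397 N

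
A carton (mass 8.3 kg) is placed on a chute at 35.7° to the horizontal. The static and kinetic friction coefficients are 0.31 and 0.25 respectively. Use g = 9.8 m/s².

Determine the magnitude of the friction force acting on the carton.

Normal force: N = m g cos θ = 8.3 × 9.8 × cos 35.7° = 66.05 N.
Along the slope the weight component is m g sin θ = 47.47 N; friction must supply exactly this, acting up-slope.
Static friction can supply at most μ_s N = 20.48 N.
Since |47.47| > 20.48 N, static friction cannot hold it; the carton slides down the incline and kinetic friction applies: f = μ_k N = 0.25 × 66.05 = 16.5 N.

f ≈ 16.5 N (up the incline)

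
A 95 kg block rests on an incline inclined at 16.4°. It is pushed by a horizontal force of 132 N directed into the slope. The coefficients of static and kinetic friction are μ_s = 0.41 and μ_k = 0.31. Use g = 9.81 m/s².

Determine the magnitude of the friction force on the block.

f ≈ 136 N (up the incline)

The horizontal push has a component P sin θ into the surface, so N = m g cos θ + P sin θ = 894 + 37.27 = 931.3 N.
Along the incline, the net driving force (taking up-slope positive) is P cos θ − m g sin θ = 126.6 − 263.1 = -136.5 N, so equilibrium requires friction f = 136.5 N (up-slope).
The limit of static friction is μ_s N = 381.8 N.
|f_req| = 136.5 ≤ 381.8 N → the block is in equilibrium; friction equals the required value.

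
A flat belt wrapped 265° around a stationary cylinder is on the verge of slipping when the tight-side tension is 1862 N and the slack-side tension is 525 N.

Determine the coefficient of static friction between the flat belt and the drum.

T₂/T₁ = e^{μβ} → μ = ln(T₂/T₁)/β.
β = 265° = 4.625 rad.
μ = ln(1862/525)/4.625 = ln(3.547)/4.625 = 0.274.

μ ≈ 0.274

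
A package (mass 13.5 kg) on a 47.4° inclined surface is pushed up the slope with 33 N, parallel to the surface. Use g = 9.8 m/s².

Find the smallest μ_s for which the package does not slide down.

μ_s,min ≈ 0.719

N = m g cos θ = 89.55 N.
Friction must make up the shortfall along the incline: f = m g sin θ − P = 97.39 − 33 = 64.39 N.
At the threshold f = μ_s N, so μ_s,min = 64.39/89.55 = 0.719.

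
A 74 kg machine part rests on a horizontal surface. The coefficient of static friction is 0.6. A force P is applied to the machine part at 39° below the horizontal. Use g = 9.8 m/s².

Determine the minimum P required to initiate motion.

P ≈ 1090 N

N = m g + P sin α (the push presses the machine part into the horizontal surface).
At impending slip, P cos α = μ_s N = μ_s (m g + P sin α).
Solving: P (cos α − μ_s sin α) = μ_s m g → P = 0.6×725/(cos 39° − 0.6 sin 39°) = 435/0.3996 = 1090 N.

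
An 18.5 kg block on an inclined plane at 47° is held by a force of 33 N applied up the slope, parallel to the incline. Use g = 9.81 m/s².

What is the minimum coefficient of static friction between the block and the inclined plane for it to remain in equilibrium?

N = m g cos θ = 123.8 N.
Friction must make up the shortfall along the incline: f = m g sin θ − P = 132.7 − 33 = 99.73 N.
At the threshold f = μ_s N, so μ_s,min = 99.73/123.8 = 0.806.

μ_s,min ≈ 0.806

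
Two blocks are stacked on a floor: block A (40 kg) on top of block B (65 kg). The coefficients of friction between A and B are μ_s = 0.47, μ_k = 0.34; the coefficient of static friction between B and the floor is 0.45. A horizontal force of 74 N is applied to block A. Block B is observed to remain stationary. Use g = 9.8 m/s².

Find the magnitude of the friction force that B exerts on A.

f ≈ 74 N

Normal force at the A–B interface: N₁ = m_A g = 392 N.
Maximum static friction on A from B: μ_s N₁ = 0.47×392 = 184.2 N.
Since P = 74 N ≤ 184.2 N, A does not slip on B; friction on A equals P = 74 N.
B experiences an equal 74 N forward from A (third law). B is in equilibrium, so the floor supplies f₂ = 74 N of static friction (limit μ_s(m_A+m_B)g = 463.1 N, not exceeded).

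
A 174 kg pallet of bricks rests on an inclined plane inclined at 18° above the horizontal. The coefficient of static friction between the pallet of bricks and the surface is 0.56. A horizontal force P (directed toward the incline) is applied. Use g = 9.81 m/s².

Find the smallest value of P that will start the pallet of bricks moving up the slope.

At impending motion up the slope, friction acts down-slope at its limit: f = μ_s N.
Perpendicular to the incline: N = m g cos θ + P sin θ.
Along the incline: P cos θ = m g sin θ + μ_s N = m g sin θ + μ_s (m g cos θ + P sin θ).
Solving, P (cos θ − μ_s sin θ) = m g (sin θ + μ_s cos θ), so P = 174×9.81×(sin 18° + 0.56 cos 18°)/(cos 18° − 0.56 sin 18°) = 1710×0.8416/0.778 = 1850 N.

P ≈ 1850 N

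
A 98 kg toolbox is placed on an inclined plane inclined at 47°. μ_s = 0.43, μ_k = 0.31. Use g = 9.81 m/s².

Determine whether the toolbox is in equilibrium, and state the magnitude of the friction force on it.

N = m g cos θ = 656 N.
Down-slope weight component: m g sin θ = 703 N.
μ_s N = 282 N.
703 > 282 N, so it slides; kinetic friction f = μ_k N = 0.31×656 = 203 N.

f ≈ 203 N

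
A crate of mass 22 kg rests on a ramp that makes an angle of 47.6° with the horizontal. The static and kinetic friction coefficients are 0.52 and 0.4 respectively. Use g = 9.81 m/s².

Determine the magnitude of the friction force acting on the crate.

f ≈ 58.2 N (up the incline)

Perpendicular to the surface, N = m g cos θ = 22·9.81·cos 47.6° = 145.5 N.
Along the slope the weight component is m g sin θ = 159.4 N; friction must supply exactly this, acting up-slope.
Maximum static friction available: μ_s N = 0.52 × 145.5 = 75.67 N.
Since |159.4| > 75.67 N, static friction cannot hold it; the crate slides down the incline and kinetic friction applies: f = μ_k N = 0.4 × 145.5 = 58.2 N.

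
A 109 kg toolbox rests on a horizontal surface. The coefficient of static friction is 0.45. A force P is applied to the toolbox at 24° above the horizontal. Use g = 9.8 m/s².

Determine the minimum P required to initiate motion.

N = m g − P sin α (the pull lifts the toolbox).
At impending slip, P cos α = μ_s N = μ_s (m g − P sin α).
Solving: P (cos α + μ_s sin α) = μ_s m g → P = 0.45×1070/(cos 24° + 0.45 sin 24°) = 481/1.097 = 438 N.

P ≈ 438 N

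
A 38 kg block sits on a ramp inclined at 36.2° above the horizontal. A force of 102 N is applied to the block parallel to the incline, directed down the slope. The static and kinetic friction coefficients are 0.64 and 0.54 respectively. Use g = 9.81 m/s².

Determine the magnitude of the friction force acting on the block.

f ≈ 162 N (up the incline)

Normal force: N = m g cos θ = 38 × 9.81 × cos 36.2° = 300.8 N.
Parallel to the incline, ΣF = 0 gives f = m g sin θ + P = 220.2 + 102 = 322.2 N (up-slope positive).
The static-friction ceiling is μ_s N = 0.64 × 300.8 = 192.5 N.
Since |322.2| > 192.5 N, static friction cannot hold it; the block slides down the incline and kinetic friction applies: f = μ_k N = 0.54 × 300.8 = 162 N.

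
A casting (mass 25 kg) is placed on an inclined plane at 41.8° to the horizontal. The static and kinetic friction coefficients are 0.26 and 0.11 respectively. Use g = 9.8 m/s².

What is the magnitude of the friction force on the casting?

Perpendicular to the surface, N = m g cos θ = 25·9.8·cos 41.8° = 182.6 N.
For equilibrium along the incline, friction must balance the weight component: f = m g sin θ = 163.3 N up the slope.
The static-friction ceiling is μ_s N = 0.26 × 182.6 = 47.49 N.
|163.3| exceeds 47.49 N, so the casting slips down-slope; friction is kinetic, f = μ_k N = 0.11×182.6 = 20.1 N.

f ≈ 20.1 N (up the incline)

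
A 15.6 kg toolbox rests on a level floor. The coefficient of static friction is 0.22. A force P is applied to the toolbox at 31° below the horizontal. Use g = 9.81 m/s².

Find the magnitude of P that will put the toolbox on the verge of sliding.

P ≈ 45.3 N

N = m g + P sin α (the push presses the toolbox into the level floor).
At impending slip, P cos α = μ_s N = μ_s (m g + P sin α).
Solving: P (cos α − μ_s sin α) = μ_s m g → P = 0.22×153/(cos 31° − 0.22 sin 31°) = 33.7/0.7439 = 45.3 N.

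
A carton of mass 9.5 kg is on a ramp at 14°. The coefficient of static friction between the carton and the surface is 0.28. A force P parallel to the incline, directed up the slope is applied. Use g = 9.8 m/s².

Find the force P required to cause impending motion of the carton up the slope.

P ≈ 47.8 N

At impending motion up the slope, friction acts down-slope at its limit: f = μ_s N.
P is parallel to the surface, so N = m g cos θ = 90.3 N.
Along the incline: P = m g sin θ + μ_s N = 22.5 + 0.28×90.3 = 47.8 N.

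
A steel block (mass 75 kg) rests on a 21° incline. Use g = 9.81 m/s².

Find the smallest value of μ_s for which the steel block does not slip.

At the slip threshold m g sin θ = μ_s m g cos θ, so μ_s,min = tan θ.
μ_s,min = tan 21° = 0.384.

μ_s,min ≈ 0.384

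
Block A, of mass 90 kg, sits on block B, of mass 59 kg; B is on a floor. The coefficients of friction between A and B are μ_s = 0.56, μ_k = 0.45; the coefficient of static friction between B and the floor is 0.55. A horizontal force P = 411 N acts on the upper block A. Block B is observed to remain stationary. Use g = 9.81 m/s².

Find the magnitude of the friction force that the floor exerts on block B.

Between the blocks, N₁ = m_A g = 882.9 N.
Maximum static friction on A from B: μ_s N₁ = 0.56×882.9 = 494.4 N.
Since P = 411 N ≤ 494.4 N, A does not slip on B; friction on A equals P = 411 N.
By Newton's third law B feels 411 N forward from A. With B stationary, the floor's static friction on B balances it: f₂ = 411 N (well within μ_s(m_A+m_B)g = 803.9 N).

f ≈ 411 N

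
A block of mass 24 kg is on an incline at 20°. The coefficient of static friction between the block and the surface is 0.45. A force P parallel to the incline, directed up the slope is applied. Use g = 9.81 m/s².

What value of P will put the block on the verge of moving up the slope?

At impending motion up the slope, friction acts down-slope at its limit: f = μ_s N.
P is parallel to the surface, so N = m g cos θ = 221 N.
Along the incline: P = m g sin θ + μ_s N = 80.5 + 0.45×221 = 180 N.

P ≈ 180 N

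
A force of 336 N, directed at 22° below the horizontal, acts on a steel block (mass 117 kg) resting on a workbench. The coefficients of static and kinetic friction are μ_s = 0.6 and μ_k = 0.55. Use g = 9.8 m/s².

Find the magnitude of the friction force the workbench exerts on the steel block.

The vertical component of P adds to the normal force: N = m g + P sin α = 1147 + 125.9 = 1272 N.
For equilibrium, f = P cos α = 336×cos 22° = 311.5 N.
The static-friction limit is μ_s N = 763.5 N.
311.5 ≤ 763.5 N → static; friction equals the required 312 N.

f ≈ 312 N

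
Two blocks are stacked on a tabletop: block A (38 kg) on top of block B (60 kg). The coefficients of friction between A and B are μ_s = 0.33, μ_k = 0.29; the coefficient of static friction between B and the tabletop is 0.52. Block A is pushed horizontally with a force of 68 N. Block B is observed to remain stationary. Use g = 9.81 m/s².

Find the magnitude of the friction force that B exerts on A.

Normal force at the A–B interface: N₁ = m_A g = 372.8 N.
So the A–B interface can sustain at most μ_s N₁ = 123 N of static friction.
P = 68 N is within that limit, so A and B move together (both at rest); the A–B friction is simply f₁ = P = 68 N.
By Newton's third law B feels 68 N forward from A. With B stationary, the floor's static friction on B balances it: f₂ = 68 N (well within μ_s(m_A+m_B)g = 499.9 N).

f ≈ 68 N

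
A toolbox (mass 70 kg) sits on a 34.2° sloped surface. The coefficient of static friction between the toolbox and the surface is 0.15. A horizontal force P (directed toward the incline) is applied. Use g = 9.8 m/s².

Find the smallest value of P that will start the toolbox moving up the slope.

At impending motion up the slope, friction acts down-slope at its limit: f = μ_s N.
Perpendicular to the incline: N = m g cos θ + P sin θ.
Along the incline: P cos θ = m g sin θ + μ_s N = m g sin θ + μ_s (m g cos θ + P sin θ).
Solving, P (cos θ − μ_s sin θ) = m g (sin θ + μ_s cos θ), so P = 70×9.8×(sin 34.2° + 0.15 cos 34.2°)/(cos 34.2° − 0.15 sin 34.2°) = 686×0.6861/0.7428 = 634 N.

P ≈ 634 N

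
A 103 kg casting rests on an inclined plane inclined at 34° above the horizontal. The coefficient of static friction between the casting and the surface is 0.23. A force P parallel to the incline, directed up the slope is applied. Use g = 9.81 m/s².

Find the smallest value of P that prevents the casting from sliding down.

The casting tends to slide down (tan θ > μ_s), so at the point of impending slip friction acts up-slope at its limit: f = μ_s N.
P is parallel to the surface, so N = m g cos θ = 838 N.
Along the incline: P + μ_s N = m g sin θ, so P = 565 − 0.23×838 = 372 N.

P_min ≈ 372 N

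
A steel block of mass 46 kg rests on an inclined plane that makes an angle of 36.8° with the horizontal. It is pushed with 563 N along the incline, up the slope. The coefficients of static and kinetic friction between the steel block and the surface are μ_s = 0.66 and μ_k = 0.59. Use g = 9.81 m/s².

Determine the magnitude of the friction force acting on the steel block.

f ≈ 213 N (down the incline)

Perpendicular to the surface, N = m g cos θ = 46·9.81·cos 36.8° = 361.3 N.
The friction needed for equilibrium is m g sin θ − P = 270.3 − 563 = -292.7 N, measured positive up-slope.
Static friction can supply at most μ_s N = 238.5 N.
|-292.7| exceeds 238.5 N, so the steel block slips up-slope; friction is kinetic, f = μ_k N = 0.59×361.3 = 213 N.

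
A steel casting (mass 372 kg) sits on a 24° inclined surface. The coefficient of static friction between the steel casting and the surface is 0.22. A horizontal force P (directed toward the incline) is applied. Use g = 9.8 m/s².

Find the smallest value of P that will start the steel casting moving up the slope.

P ≈ 2690 N

At impending motion up the slope, friction acts down-slope at its limit: f = μ_s N.
Perpendicular to the incline: N = m g cos θ + P sin θ.
Along the incline: P cos θ = m g sin θ + μ_s N = m g sin θ + μ_s (m g cos θ + P sin θ).
Solving, P (cos θ − μ_s sin θ) = m g (sin θ + μ_s cos θ), so P = 372×9.8×(sin 24° + 0.22 cos 24°)/(cos 24° − 0.22 sin 24°) = 3650×0.6077/0.8241 = 2690 N.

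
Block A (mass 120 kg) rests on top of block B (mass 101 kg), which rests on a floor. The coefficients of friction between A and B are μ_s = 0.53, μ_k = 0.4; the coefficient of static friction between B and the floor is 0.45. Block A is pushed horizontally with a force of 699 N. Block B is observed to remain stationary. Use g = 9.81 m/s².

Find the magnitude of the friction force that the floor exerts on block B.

Between the blocks, N₁ = m_A g = 1177 N.
So the A–B interface can sustain at most μ_s N₁ = 623.9 N of static friction.
Since P = 699 N > 623.9 N, A slides on B; the A–B friction is kinetic: f₁ = μ_k N₁ = 0.4×1177 = 471 N.
B experiences an equal 471 N forward from A (third law). B is in equilibrium, so the floor supplies f₂ = 471 N of static friction (limit μ_s(m_A+m_B)g = 975.6 N, not exceeded).

f ≈ 471 N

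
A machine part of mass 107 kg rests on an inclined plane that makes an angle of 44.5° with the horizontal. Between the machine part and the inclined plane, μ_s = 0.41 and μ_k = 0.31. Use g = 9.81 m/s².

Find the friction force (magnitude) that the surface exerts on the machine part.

f ≈ 232 N (up the incline)

Perpendicular to the surface, N = m g cos θ = 107·9.81·cos 44.5° = 748.7 N.
For equilibrium along the incline, friction must balance the weight component: f = m g sin θ = 735.7 N up the slope.
The static-friction ceiling is μ_s N = 0.41 × 748.7 = 307 N.
|735.7| exceeds 307 N, so the machine part slips down-slope; friction is kinetic, f = μ_k N = 0.31×748.7 = 232 N.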